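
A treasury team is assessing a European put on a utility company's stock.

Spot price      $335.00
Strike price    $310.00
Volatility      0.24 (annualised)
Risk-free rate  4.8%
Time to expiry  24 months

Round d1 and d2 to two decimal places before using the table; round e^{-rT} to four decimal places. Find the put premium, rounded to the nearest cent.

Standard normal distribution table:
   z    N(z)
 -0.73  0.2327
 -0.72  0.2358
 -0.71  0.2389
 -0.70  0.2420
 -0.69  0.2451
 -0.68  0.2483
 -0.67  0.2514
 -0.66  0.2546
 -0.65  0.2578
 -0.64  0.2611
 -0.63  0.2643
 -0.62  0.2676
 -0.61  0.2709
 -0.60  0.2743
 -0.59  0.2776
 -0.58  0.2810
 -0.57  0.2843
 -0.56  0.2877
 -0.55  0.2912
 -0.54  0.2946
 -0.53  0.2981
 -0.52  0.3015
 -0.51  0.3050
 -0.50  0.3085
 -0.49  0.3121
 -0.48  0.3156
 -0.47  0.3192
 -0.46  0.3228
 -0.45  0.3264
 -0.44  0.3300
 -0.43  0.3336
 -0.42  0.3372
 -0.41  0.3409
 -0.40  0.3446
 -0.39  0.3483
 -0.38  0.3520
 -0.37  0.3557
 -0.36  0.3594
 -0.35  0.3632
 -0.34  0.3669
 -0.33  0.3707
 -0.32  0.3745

$20.15

T = 2;  σ√T = 0.3394
d₁ = [ln(335/310) + (0.048 + 0.24²/2)·2] / 0.3394 = [0.0776 + 0.1536] / 0.3394 = 0.6811 → 0.68
d₂ = d₁ − σ√T = 0.6811 − 0.3394 = 0.3416 → 0.34
exp(−rT) = exp(−0.048·2) = 0.9085
N(−d₂) = N(-0.34) = 0.3669;  N(−d₁) = N(-0.68) = 0.2483
P = 310·0.9085·0.3669 − 335·0.2483 = 103.3319 − 83.1805 = 20.1514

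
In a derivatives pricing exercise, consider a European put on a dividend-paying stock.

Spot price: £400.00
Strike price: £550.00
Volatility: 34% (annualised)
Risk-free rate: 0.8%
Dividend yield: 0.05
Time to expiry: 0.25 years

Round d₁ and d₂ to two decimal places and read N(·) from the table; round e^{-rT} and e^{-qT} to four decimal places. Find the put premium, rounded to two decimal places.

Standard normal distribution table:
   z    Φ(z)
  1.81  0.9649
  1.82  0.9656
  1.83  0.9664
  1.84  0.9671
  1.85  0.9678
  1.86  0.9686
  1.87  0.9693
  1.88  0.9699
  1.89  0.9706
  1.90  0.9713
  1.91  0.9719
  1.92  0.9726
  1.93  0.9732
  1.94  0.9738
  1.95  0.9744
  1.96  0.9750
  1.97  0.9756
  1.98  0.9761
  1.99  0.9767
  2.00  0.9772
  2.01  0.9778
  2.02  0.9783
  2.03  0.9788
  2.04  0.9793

£154.67

σ√T = 0.34·√0.25 = 0.1700
d₁ = [ln(400/550) + (0.008 − 0.05 + ½·0.34²)·0.25] / (σ√T) = (-0.3185 + 0.0040) / 0.1700 = -1.8500 ⇒ -1.85
d₂ = -1.8500 − 0.1700 = -2.0200 ⇒ -2.02
exp(−qT) = exp(−0.05·0.25) = 0.9876;  exp(−rT) = exp(−0.008·0.25) = 0.9980
P = 550·0.9980·N(2.02) − 400·0.9876·N(1.85) = 550·0.9980·0.9783 − 400·0.9876·0.9678 = 536.9889 − 382.3197 = 154.6692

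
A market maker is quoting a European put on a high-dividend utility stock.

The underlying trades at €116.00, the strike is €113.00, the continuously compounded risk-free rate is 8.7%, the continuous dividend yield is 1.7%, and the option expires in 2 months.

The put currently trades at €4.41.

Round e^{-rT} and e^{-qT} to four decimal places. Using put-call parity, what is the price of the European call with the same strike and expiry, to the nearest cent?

€8.71

e^(−qT) = e^(−0.017·0.1667) = 0.9972;  e^(−rT) = e^(−0.087·0.1667) = 0.9856
Put-call parity: C − P = S·e^(−qT) − K·e^(−rT) = 116·0.9972 − 113·0.9856 = 115.6752 − 111.3728 = 4.3024
C = P + (C − P) = 4.41 + (4.3024) = 8.7124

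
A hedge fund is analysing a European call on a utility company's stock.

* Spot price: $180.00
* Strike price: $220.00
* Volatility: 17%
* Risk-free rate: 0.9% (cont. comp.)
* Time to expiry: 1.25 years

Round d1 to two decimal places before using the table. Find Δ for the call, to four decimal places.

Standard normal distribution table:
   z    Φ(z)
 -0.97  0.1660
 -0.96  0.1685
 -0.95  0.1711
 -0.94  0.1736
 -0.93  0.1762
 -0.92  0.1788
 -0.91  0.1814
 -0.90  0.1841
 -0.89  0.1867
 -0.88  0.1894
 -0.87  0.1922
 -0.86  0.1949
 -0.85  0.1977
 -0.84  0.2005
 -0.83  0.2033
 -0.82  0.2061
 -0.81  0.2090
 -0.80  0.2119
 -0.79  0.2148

0.1841

T = 1.25;  σ√T = 0.1901
d₁ = [ln(180/220) + (0.009 + ½·0.17²)·1.25] / (σ√T) = (-0.2007 + 0.0293) / 0.1901 = -0.9016 which rounds to -0.90
N(d₁) = N(-0.90) = 0.1841
Δ_call = N(d₁) = 0.1841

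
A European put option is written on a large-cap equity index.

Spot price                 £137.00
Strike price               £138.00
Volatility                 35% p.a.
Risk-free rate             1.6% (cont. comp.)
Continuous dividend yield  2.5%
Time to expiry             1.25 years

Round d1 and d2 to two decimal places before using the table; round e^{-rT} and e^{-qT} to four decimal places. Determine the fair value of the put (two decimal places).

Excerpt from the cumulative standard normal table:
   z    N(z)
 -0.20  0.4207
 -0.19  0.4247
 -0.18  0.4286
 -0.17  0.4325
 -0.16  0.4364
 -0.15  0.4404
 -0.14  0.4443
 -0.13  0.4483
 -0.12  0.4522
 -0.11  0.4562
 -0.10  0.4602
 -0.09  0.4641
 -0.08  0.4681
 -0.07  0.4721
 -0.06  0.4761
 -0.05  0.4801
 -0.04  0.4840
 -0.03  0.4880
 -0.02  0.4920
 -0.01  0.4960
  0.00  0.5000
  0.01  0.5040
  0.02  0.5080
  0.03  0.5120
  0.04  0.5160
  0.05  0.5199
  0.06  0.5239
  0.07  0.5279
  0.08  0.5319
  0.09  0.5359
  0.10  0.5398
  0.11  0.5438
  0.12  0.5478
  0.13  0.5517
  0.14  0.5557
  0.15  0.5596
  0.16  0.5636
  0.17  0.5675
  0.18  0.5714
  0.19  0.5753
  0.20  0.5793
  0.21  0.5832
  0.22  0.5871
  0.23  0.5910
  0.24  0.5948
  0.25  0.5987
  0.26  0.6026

£21.98

σ√T = 0.35 × 1.1180 = 0.3913
d₁ = [ln(137/138) + (0.016 − 0.025 + ½·0.35²)·1.25] / (σ√T) = (-0.0073 + 0.0653) / 0.3913 = 0.1483 which rounds to 0.15
d₂ = 0.1483 − 0.3913 = -0.2430 which rounds to -0.24
exp(−qT) = exp(−0.025·1.25) = 0.9692;  exp(−rT) = exp(−0.016·1.25) = 0.9802
N(−d₂) = N(0.24) = 0.5948;  N(−d₁) = N(-0.15) = 0.4404
P = 138·0.9802·0.5948 − 137·0.9692·0.4404 = 80.4572 − 58.4765 = 21.9807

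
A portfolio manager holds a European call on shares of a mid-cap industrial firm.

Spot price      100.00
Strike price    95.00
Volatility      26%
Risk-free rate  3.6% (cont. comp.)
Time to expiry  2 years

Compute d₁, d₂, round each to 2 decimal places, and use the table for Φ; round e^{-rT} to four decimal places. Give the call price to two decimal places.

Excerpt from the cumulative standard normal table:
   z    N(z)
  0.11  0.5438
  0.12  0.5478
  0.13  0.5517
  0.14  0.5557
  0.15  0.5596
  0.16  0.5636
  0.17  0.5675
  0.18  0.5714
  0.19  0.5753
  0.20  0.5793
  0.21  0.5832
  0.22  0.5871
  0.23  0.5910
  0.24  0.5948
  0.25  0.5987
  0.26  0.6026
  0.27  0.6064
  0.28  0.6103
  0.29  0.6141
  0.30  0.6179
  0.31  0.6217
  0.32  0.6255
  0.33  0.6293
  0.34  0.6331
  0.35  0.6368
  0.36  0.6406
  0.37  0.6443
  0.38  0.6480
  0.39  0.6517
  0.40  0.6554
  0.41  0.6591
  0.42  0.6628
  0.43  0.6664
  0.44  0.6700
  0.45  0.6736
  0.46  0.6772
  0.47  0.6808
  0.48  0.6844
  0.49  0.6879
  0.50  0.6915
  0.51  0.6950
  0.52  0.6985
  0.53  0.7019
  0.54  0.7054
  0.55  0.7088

20.38

T = 2;  σ√T = 0.3677
ln(S/K) + (r + σ²/2)T = ln(100/95) + (0.036 + 0.26²/2)·2 = 0.0513 + 0.1396 = 0.1909
d₁ = 0.1909 / 0.3677 = 0.5192 ⇒ 0.52
d₂ = d₁ − σ√T = 0.5192 − 0.3677 = 0.1515 ⇒ 0.15
exp(−rT) = exp(−0.036·2) = 0.9305
C = 100·N(0.52) − 95·0.9305·N(0.15) = 100·0.6985 − 95·0.9305·0.5596 = 69.8500 − 49.4672 = 20.3828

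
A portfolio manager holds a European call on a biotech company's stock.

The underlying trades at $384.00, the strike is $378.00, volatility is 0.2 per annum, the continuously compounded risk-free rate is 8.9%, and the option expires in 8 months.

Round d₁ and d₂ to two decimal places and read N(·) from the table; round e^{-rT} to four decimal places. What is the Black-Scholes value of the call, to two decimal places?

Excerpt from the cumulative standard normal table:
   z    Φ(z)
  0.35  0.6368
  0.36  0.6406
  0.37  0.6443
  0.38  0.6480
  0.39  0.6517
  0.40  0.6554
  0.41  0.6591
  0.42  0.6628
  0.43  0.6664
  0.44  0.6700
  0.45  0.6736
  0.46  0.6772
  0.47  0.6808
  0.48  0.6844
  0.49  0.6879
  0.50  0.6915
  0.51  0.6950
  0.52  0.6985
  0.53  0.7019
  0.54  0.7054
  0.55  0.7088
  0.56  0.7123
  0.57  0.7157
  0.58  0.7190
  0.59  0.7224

σ√T = 0.2·√0.6667 = 0.1633
d₁ = [ln(384/378) + (0.089 + 0.2²/2)·0.6667] / 0.1633 = [0.0157 + 0.0727] / 0.1633 = 0.5414 which rounds to 0.54
d₂ = d₁ − σ√T = 0.5414 − 0.1633 = 0.3781 which rounds to 0.38
e^(−rT) = e^(−0.089·0.6667) = 0.9424
N(d₁) = N(0.54) = 0.7054;  N(d₂) = N(0.38) = 0.6480
C = 384·0.7054 − 378·0.9424·0.6480 = 270.8736 − 230.8352 = 40.0384

$40.04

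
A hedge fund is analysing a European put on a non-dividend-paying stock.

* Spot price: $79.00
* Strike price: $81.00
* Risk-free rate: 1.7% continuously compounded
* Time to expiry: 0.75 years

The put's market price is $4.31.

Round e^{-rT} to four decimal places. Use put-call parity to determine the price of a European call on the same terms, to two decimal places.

$3.34

e^(−rT) = e^(−0.017·0.75) = 0.9873
Put-call parity: C − P = S − K·e^(−rT) = 79 − 81·0.9873 = 79 − 79.9713 = -0.9713
C = P + (C − P) = 4.31 + (-0.9713) = 3.3387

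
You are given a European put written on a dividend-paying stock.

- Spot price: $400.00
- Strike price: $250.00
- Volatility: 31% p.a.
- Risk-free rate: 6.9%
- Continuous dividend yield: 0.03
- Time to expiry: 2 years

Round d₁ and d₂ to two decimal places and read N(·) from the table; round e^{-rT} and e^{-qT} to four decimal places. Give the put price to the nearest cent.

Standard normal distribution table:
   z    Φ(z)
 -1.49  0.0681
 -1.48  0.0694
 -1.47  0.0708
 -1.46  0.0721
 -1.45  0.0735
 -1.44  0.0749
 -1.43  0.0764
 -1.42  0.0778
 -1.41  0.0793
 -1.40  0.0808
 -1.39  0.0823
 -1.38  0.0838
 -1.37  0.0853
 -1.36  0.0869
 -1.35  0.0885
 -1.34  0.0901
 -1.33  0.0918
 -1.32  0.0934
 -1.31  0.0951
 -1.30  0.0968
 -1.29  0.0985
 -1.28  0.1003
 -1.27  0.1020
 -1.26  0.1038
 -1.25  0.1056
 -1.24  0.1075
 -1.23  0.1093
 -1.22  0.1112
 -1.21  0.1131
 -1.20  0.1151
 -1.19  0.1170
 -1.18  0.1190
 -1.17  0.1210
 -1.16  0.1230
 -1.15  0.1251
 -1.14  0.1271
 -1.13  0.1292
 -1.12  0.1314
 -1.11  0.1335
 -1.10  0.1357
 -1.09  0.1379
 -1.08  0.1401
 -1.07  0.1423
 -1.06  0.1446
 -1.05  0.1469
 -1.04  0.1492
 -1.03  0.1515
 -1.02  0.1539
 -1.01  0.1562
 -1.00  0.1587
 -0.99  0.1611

σ√T = 0.31·√2 = 0.4384
d₁ = [ln(400/250) + (0.069 − 0.03 + 0.31²/2)·2] / 0.4384 = [0.4700 + 0.1741] / 0.4384 = 1.4692 ≈ 1.47
d₂ = d₁ − σ√T = 1.4692 − 0.4384 = 1.0308 ≈ 1.03
exp(−qT) = exp(−0.03·2) = 0.9418;  exp(−rT) = exp(−0.069·2) = 0.8711
N(−d₂) = N(-1.03) = 0.1515;  N(−d₁) = N(-1.47) = 0.0708
P = 250·0.8711·0.1515 − 400·0.9418·0.0708 = 32.9929 − 26.6718 = 6.3211

$6.32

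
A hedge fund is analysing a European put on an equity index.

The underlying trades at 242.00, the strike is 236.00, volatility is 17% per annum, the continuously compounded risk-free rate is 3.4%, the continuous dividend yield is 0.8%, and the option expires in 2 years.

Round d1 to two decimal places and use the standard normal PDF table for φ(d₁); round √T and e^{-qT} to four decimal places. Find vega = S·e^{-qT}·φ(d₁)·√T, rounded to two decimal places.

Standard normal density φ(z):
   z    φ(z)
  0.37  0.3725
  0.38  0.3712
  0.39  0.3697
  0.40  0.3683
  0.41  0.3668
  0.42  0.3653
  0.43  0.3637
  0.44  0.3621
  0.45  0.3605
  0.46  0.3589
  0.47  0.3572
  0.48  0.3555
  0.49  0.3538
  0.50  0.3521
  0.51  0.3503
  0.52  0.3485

121.95

σ√T = 0.17 × 1.4142 = 0.2404
ln(S/K) + (r − q + σ²/2)T = ln(242/236) + (0.034 − 0.008 + 0.17²/2)·2 = 0.0251 + 0.0809 = 0.1060
d₁ = 0.1060 / 0.2404 = 0.4409 ⇒ 0.44
√T = √2 = 1.4142
φ(d₁) = φ(0.44) = 0.3621
e^(−qT) = e^(−0.008·2) = 0.9841
vega = S·e^(−qT)·φ(d₁)·√T = 242·0.9841·0.3621·1.4142 = 121.9534
(The call has the same vega.)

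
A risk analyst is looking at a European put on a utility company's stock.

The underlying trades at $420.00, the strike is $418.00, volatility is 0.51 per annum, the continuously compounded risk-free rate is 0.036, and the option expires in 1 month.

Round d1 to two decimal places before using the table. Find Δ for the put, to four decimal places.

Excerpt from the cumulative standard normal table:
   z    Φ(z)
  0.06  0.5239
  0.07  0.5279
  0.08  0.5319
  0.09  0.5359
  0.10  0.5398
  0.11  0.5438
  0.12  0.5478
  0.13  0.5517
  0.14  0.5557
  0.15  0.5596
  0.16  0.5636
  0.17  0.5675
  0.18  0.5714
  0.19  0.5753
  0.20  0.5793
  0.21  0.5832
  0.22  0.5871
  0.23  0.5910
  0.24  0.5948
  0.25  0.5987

T = 0.08333;  σ√T = 0.1472
d₁ = [ln(420/418) + (0.036 + 0.51²/2)·0.08333] / 0.1472 = [0.0048 + 0.0138] / 0.1472 = 0.1264 which rounds to 0.13
N(d₁) = N(0.13) = 0.5517
Δ_put = N(d₁) − 1 = 0.5517 − 1 = -0.4483

-0.4483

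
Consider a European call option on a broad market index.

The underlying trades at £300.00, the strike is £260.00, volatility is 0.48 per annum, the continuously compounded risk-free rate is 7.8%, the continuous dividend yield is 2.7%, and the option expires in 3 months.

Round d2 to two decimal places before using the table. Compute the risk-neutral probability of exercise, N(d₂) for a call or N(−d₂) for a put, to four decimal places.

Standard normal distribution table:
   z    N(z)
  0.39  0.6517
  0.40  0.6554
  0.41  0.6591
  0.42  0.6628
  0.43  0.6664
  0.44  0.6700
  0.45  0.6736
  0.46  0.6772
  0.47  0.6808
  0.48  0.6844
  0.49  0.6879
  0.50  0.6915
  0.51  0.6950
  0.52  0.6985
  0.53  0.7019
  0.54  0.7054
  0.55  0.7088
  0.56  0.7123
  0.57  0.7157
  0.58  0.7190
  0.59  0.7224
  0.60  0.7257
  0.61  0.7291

σ√T = 0.48·√0.25 = 0.2400
d₁ = [ln(300/260) + (0.078 − 0.027 + 0.48²/2)·0.25] / 0.2400 = [0.1431 + 0.0416] / 0.2400 = 0.7694 → 0.77
d₂ = d₁ − σ√T = 0.7694 − 0.2400 = 0.5294 → 0.53
Risk-neutral Pr[S_T > K] = N(d₂) = N(0.53) = 0.7019

0.7019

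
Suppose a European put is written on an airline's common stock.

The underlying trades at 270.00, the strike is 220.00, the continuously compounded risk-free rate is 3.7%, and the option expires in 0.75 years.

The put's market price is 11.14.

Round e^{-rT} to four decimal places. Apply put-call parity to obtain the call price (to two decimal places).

exp(−rT) = exp(−0.037·0.75) = 0.9726
Put-call parity: C − P = S − K·e^(−rT) = 270 − 220·0.9726 = 270 − 213.9720 = 56.0280
C = P + (C − P) = 11.14 + (56.0280) = 67.1680

67.17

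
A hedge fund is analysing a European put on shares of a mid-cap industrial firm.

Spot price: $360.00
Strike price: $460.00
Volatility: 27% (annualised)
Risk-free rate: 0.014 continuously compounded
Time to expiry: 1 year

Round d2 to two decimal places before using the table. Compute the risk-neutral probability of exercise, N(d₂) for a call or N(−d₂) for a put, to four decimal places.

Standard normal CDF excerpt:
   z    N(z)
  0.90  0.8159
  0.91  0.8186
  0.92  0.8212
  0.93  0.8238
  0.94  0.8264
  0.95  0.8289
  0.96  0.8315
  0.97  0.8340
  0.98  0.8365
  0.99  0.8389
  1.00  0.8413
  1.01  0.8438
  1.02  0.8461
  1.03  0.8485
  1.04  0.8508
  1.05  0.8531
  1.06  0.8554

σ√T = 0.27 × 1.0000 = 0.2700
d₁ = [ln(360/460) + (0.014 + 0.27²/2)·1] / 0.2700 = [-0.2451 + 0.0505] / 0.2700 = -0.7210 → -0.72
d₂ = d₁ − σ√T = -0.7210 − 0.2700 = -0.9910 → -0.99
Pr(exercise) under Q = N(−d₂) = N(0.99) = 0.8389

0.8389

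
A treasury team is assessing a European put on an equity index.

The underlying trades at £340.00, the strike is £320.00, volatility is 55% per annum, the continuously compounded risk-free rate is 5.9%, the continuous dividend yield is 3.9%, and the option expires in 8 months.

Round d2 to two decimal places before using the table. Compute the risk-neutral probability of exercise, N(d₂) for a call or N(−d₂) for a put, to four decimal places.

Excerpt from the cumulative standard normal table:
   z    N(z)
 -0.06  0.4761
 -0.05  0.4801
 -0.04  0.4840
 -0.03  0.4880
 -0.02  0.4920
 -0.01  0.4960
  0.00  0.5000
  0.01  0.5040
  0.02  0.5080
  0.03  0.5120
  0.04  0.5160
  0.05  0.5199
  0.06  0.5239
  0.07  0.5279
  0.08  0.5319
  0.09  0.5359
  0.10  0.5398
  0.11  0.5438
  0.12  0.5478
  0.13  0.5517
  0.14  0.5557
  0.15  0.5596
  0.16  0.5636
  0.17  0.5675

0.5239

σ√T = 0.55·√0.6667 = 0.4491
d₁ = [ln(340/320) + (0.059 − 0.039 + 0.55²/2)·0.6667] / 0.4491 = [0.0606 + 0.1142] / 0.4491 = 0.3892 ≈ 0.39
d₂ = d₁ − σ√T = 0.3892 − 0.4491 = -0.0598 ≈ -0.06
Risk-neutral Pr[S_T < K] = N(−d₂) = N(0.06) = 0.5239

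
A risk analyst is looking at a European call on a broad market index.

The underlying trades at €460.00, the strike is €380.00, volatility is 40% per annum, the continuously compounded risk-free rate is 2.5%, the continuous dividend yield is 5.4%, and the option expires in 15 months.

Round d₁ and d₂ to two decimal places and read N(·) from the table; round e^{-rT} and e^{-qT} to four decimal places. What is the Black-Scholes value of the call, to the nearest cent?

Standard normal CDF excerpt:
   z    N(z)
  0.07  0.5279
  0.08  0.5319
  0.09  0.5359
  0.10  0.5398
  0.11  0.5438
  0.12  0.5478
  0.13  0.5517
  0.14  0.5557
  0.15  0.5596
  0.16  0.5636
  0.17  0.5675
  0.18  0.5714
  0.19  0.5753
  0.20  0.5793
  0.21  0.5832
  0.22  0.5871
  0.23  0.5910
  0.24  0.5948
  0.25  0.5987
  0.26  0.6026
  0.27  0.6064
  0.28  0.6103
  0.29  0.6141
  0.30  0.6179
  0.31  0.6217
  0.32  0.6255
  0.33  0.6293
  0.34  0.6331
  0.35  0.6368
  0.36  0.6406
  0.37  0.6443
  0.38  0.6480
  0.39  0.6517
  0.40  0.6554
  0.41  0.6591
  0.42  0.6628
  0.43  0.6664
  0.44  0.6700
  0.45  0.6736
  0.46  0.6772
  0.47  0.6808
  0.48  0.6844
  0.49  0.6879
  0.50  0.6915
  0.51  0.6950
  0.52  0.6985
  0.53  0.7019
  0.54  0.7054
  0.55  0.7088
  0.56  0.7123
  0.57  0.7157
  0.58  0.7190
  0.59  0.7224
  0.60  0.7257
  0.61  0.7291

€105.97

T = 1.25;  σ√T = 0.4472
ln(S/K) + (r − q + σ²/2)T = ln(460/380) + (0.025 − 0.054 + 0.4²/2)·1.25 = 0.1911 + 0.0638 = 0.2548
d₁ = 0.2548 / 0.4472 = 0.5698 ≈ 0.57
d₂ = d₁ − σ√T = 0.5698 − 0.4472 = 0.1225 ≈ 0.12
e^(−qT) = e^(−0.054·1.25) = 0.9347;  e^(−rT) = e^(−0.025·1.25) = 0.9692
N(d₁) = N(0.57) = 0.7157;  N(d₂) = N(0.12) = 0.5478
C = 460·0.9347·0.7157 − 380·0.9692·0.5478 = 307.7238 − 201.7525 = 105.9713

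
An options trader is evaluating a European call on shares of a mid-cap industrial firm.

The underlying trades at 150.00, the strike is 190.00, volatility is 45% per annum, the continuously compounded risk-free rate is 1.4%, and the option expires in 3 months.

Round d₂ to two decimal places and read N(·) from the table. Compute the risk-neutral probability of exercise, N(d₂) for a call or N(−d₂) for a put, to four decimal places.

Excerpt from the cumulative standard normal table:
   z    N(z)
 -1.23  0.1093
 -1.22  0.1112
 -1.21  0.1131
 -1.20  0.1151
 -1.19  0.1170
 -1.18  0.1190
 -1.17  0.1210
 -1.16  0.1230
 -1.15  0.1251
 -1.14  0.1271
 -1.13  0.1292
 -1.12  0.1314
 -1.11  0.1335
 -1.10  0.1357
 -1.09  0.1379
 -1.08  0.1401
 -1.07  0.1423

0.1251

σ√T = 0.45·√0.25 = 0.2250
ln(S/K) + (r + σ²/2)T = ln(150/190) + (0.014 + 0.45²/2)·0.25 = -0.2364 + 0.0288 = -0.2076
d₁ = -0.2076 / 0.2250 = -0.9226 ≈ -0.92
d₂ = d₁ − σ√T = -0.9226 − 0.2250 = -1.1476 ≈ -1.15
Pr(exercise) under Q = N(d₂) = 0.1251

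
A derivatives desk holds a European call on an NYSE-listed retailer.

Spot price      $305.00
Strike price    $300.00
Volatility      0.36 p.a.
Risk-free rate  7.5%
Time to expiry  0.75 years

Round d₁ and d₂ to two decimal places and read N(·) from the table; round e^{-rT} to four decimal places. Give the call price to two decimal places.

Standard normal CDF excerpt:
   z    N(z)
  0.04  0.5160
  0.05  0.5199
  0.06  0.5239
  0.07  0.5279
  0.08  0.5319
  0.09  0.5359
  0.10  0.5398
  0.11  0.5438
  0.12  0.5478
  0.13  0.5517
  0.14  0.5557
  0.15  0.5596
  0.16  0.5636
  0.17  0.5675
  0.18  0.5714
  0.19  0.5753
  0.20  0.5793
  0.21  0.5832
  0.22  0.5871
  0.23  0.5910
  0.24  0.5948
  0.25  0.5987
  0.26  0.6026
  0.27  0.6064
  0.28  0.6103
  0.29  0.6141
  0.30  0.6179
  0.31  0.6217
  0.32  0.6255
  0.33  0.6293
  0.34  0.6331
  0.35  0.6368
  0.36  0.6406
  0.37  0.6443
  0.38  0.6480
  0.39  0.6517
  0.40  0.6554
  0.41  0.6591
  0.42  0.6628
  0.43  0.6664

T = 0.75;  σ√T = 0.3118
d₁ = [ln(305/300) + (0.075 + 0.36²/2)·0.75] / 0.3118 = [0.0165 + 0.1048] / 0.3118 = 0.3893 ⇒ 0.39
d₂ = d₁ − σ√T = 0.3893 − 0.3118 = 0.0776 ⇒ 0.08
exp(−rT) = exp(−0.075·0.75) = 0.9453
N(d₁) = N(0.39) = 0.6517;  N(d₂) = N(0.08) = 0.5319
C = 305·0.6517 − 300·0.9453·0.5319 = 198.7685 − 150.8415 = 47.9270

$47.93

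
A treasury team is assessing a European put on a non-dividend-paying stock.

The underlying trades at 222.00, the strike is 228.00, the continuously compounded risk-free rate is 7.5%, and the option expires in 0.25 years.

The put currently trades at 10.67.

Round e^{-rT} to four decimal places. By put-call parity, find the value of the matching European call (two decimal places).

exp(−rT) = exp(−0.075·0.25) = 0.9814
Put-call parity: C − P = S − K·e^(−rT) = 222 − 228·0.9814 = 222 − 223.7592 = -1.7592
C = P + (C − P) = 10.67 + (-1.7592) = 8.9108

8.91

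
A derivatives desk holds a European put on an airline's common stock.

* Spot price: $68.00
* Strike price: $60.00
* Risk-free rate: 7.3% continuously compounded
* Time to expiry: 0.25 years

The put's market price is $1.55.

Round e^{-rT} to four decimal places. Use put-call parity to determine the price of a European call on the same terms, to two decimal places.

$10.64

e^(−rT) = e^(−0.073·0.25) = 0.9819
Put-call parity: C − P = S − K·e^(−rT) = 68 − 60·0.9819 = 68 − 58.9140 = 9.0860
C = P + (C − P) = 1.55 + (9.0860) = 10.6360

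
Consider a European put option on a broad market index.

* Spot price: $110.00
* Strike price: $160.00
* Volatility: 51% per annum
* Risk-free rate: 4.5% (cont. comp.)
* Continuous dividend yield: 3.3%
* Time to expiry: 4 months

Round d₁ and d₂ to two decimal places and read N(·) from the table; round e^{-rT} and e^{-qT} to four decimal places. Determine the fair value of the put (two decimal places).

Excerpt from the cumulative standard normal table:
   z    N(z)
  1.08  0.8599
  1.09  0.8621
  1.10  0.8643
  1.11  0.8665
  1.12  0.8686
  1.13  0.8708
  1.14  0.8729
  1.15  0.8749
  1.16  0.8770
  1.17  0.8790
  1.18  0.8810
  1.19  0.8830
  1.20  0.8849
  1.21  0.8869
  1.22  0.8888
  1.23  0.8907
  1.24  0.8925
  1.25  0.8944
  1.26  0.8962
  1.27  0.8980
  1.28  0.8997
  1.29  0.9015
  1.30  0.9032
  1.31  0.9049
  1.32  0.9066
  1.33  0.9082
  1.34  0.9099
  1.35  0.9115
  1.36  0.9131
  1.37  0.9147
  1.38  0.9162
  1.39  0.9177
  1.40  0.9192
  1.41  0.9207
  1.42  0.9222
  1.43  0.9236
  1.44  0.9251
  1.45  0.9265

$50.84

T = 0.3333;  σ√T = 0.2944
d₁ = [ln(110/160) + (0.045 − 0.033 + 0.51²/2)·0.3333] / 0.2944 = [-0.3747 + 0.0474] / 0.2944 = -1.1117 ⇒ -1.11
d₂ = d₁ − σ√T = -1.1117 − 0.2944 = -1.4062 ⇒ -1.41
exp(−qT) = exp(−0.033·0.3333) = 0.9891;  exp(−rT) = exp(−0.045·0.3333) = 0.9851
N(−d₂) = N(1.41) = 0.9207;  N(−d₁) = N(1.11) = 0.8665
P = 160·0.9851·0.9207 − 110·0.9891·0.8665 = 145.1171 − 94.2761 = 50.8410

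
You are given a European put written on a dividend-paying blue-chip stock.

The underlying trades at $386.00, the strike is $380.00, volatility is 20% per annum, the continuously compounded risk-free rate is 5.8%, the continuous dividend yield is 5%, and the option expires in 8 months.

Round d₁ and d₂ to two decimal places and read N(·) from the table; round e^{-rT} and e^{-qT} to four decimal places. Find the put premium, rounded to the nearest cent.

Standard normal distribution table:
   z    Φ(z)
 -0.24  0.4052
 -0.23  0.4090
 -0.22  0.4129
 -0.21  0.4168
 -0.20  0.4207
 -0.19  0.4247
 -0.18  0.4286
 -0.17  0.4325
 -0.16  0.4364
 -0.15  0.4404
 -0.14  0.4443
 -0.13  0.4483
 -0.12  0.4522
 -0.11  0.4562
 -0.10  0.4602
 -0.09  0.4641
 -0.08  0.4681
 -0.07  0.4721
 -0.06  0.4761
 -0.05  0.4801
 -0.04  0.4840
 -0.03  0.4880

σ√T = 0.2 × 0.8165 = 0.1633
d₁ = [ln(386/380) + (0.058 − 0.05 + 0.2²/2)·0.6667] / 0.1633 = [0.0157 + 0.0187] / 0.1633 = 0.2102 ⇒ 0.21
d₂ = d₁ − σ√T = 0.2102 − 0.1633 = 0.0469 ⇒ 0.05
e^(−qT) = e^(−0.05·0.6667) = 0.9672;  e^(−rT) = e^(−0.058·0.6667) = 0.9621
N(−d₂) = N(-0.05) = 0.4801;  N(−d₁) = N(-0.21) = 0.4168
P = 380·0.9621·0.4801 − 386·0.9672·0.4168 = 175.5236 − 155.6078 = 19.9158

$19.92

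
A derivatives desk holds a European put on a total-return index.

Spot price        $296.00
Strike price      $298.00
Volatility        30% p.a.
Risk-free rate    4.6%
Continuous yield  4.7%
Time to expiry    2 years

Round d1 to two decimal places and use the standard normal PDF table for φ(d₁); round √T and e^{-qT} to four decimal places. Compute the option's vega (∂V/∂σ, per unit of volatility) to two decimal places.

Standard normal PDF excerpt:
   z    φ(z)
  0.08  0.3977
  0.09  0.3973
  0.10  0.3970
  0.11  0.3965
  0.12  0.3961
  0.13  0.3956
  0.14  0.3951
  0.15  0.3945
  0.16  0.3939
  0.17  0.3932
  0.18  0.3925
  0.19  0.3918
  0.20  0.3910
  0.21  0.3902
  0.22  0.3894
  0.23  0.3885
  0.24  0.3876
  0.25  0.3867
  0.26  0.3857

σ√T = 0.3·√2 = 0.4243
ln(S/K) + (r − q + σ²/2)T = ln(296/298) + (0.046 − 0.047 + 0.3²/2)·2 = -0.0067 + 0.0880 = 0.0813
d₁ = 0.0813 / 0.4243 = 0.1915 ⇒ 0.19
√T = √2 = 1.4142
φ(d₁) = φ(0.19) = 0.3918
exp(−qT) = exp(−0.047·2) = 0.9103
vega = S·exp(−qT)·φ(d₁)·√T = 296·0.9103·0.3918·1.4142 = 149.2972

149.30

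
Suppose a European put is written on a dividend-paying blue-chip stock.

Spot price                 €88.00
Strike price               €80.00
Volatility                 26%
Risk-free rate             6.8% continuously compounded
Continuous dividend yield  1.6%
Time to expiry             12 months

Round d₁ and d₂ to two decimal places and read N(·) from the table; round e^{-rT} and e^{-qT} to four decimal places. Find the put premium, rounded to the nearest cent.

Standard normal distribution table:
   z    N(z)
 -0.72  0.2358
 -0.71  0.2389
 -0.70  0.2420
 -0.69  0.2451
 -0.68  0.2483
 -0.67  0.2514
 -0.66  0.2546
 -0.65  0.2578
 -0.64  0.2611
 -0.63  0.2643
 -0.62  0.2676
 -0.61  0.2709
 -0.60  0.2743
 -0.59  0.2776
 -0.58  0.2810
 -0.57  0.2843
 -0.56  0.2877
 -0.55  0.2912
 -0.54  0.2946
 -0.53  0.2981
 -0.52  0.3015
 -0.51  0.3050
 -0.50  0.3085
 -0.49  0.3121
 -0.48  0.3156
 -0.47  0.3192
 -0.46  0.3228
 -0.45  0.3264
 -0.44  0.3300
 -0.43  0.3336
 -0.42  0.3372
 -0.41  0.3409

€3.71

σ√T = 0.26 × 1.0000 = 0.2600
d₁ = [ln(88/80) + (0.068 − 0.016 + 0.26²/2)·1] / 0.2600 = [0.0953 + 0.0858] / 0.2600 = 0.6966 ≈ 0.70
d₂ = d₁ − σ√T = 0.6966 − 0.2600 = 0.4366 ≈ 0.44
e^(−qT) = e^(−0.016·1) = 0.9841;  e^(−rT) = e^(−0.068·1) = 0.9343
N(−d₂) = N(-0.44) = 0.3300;  N(−d₁) = N(-0.70) = 0.2420
P = 80·0.9343·0.3300 − 88·0.9841·0.2420 = 24.6655 − 20.9574 = 3.7081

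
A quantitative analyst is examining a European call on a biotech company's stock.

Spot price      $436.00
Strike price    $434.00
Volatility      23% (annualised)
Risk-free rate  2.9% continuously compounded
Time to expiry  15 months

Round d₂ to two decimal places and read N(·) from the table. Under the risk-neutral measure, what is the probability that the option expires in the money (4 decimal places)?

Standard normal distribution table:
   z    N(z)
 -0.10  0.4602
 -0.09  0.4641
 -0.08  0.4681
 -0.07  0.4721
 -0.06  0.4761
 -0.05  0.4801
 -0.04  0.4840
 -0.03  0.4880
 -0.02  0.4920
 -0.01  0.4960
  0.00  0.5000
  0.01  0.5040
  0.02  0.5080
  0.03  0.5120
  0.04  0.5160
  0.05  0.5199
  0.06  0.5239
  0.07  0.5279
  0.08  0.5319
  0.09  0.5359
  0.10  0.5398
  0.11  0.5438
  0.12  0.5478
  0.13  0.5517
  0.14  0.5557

0.5120

σ√T = 0.23·√1.25 = 0.2571
d₁ = [ln(436/434) + (0.029 + ½·0.23²)·1.25] / (σ√T) = (0.0046 + 0.0693) / 0.2571 = 0.2874 which rounds to 0.29
d₂ = 0.2874 − 0.2571 = 0.0303 which rounds to 0.03
Risk-neutral Pr[S_T > K] = N(d₂) = N(0.03) = 0.5120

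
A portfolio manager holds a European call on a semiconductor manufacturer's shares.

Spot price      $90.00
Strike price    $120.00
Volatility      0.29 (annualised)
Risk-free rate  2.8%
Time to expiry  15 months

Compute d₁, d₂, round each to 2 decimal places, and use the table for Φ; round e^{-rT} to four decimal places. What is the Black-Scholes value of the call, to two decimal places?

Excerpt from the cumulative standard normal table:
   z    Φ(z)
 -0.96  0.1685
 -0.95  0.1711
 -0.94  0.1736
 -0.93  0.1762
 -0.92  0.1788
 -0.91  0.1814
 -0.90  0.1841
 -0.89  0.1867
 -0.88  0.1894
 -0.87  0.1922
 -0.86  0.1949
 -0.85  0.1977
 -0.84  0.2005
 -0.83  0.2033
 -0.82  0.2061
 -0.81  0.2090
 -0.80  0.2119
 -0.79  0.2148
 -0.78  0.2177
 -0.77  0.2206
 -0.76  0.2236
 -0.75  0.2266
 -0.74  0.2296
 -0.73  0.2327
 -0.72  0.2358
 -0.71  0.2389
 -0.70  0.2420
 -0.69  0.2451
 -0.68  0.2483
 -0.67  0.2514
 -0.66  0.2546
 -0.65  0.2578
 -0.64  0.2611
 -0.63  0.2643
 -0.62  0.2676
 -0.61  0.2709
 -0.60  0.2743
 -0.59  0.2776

σ√T = 0.29 × 1.1180 = 0.3242
ln(S/K) + (r + σ²/2)T = ln(90/120) + (0.028 + 0.29²/2)·1.25 = -0.2877 + 0.0876 = -0.2001
d₁ = -0.2001 / 0.3242 = -0.6172 ⇒ -0.62
d₂ = d₁ − σ√T = -0.6172 − 0.3242 = -0.9414 ⇒ -0.94
e^(−rT) = e^(−0.028·1.25) = 0.9656
C = 90·N(-0.62) − 120·0.9656·N(-0.94) = 90·0.2676 − 120·0.9656·0.1736 = 24.0840 − 20.1154 = 3.9686

$3.97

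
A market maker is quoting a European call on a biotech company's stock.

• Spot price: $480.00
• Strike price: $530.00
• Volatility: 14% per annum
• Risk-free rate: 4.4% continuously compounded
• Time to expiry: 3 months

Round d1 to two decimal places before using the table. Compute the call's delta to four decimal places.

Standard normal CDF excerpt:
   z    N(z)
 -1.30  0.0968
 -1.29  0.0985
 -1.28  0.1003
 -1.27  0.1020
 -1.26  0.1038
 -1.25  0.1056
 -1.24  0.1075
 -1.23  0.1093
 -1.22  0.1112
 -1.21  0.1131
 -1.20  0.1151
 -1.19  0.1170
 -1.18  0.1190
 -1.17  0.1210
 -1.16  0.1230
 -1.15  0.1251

0.1112

σ√T = 0.14·√0.25 = 0.0700
d₁ = [ln(480/530) + (0.044 + 0.14²/2)·0.25] / 0.0700 = [-0.0991 + 0.0135] / 0.0700 = -1.2234 which rounds to -1.22
N(d₁) = N(-1.22) = 0.1112
Δ_call = N(d₁) = 0.1112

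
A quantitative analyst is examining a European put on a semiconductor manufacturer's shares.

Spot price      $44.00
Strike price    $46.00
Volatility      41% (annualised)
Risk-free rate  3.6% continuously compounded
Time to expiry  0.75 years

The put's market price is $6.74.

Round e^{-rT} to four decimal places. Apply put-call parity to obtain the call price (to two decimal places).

exp(−rT) = exp(−0.036·0.75) = 0.9734
Put-call parity: C − P = S − K·e^(−rT) = 44 − 46·0.9734 = 44 − 44.7764 = -0.7764
C = P + (C − P) = 6.74 + (-0.7764) = 5.9636

$5.96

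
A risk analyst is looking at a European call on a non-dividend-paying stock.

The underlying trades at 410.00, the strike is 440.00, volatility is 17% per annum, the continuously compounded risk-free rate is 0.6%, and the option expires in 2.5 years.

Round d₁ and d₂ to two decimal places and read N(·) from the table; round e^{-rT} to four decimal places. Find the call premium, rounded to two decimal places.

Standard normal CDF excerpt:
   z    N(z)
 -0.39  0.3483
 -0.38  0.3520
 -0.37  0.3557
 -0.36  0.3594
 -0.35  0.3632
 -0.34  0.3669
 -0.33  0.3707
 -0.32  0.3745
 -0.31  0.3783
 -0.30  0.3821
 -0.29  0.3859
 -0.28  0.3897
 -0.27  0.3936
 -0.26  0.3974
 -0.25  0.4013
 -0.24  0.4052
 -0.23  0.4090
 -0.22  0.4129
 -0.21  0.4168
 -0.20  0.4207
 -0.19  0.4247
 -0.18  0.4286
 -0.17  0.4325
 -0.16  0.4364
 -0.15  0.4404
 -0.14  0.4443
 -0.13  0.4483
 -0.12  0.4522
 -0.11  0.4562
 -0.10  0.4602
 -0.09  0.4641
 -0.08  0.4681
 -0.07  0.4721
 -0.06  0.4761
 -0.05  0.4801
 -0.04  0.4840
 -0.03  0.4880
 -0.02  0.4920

34.53

σ√T = 0.17 × 1.5811 = 0.2688
d₁ = [ln(410/440) + (0.006 + 0.17²/2)·2.5] / 0.2688 = [-0.0706 + 0.0511] / 0.2688 = -0.0725 ≈ -0.07
d₂ = d₁ − σ√T = -0.0725 − 0.2688 = -0.3413 ≈ -0.34
e^(−rT) = e^(−0.006·2.5) = 0.9851
N(d₁) = N(-0.07) = 0.4721;  N(d₂) = N(-0.34) = 0.3669
C = 410·0.4721 − 440·0.9851·0.3669 = 193.5610 − 159.0306 = 34.5304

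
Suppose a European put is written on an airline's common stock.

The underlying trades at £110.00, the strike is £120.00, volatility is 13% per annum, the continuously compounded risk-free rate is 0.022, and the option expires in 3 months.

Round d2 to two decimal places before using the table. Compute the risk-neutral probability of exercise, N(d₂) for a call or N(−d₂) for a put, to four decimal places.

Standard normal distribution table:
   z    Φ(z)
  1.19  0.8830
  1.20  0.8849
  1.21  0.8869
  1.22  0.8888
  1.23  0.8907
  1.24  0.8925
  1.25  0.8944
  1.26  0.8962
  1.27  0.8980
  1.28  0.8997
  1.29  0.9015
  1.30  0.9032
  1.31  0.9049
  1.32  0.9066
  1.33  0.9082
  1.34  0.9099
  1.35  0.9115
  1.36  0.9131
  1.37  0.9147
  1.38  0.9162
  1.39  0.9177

0.9015

σ√T = 0.13 × 0.5000 = 0.0650
d₁ = [ln(110/120) + (0.022 + 0.13²/2)·0.25] / 0.0650 = [-0.0870 + 0.0076] / 0.0650 = -1.2215 which rounds to -1.22
d₂ = d₁ − σ√T = -1.2215 − 0.0650 = -1.2865 which rounds to -1.29
Pr(exercise) under Q = N(−d₂) = N(1.29) = 0.9015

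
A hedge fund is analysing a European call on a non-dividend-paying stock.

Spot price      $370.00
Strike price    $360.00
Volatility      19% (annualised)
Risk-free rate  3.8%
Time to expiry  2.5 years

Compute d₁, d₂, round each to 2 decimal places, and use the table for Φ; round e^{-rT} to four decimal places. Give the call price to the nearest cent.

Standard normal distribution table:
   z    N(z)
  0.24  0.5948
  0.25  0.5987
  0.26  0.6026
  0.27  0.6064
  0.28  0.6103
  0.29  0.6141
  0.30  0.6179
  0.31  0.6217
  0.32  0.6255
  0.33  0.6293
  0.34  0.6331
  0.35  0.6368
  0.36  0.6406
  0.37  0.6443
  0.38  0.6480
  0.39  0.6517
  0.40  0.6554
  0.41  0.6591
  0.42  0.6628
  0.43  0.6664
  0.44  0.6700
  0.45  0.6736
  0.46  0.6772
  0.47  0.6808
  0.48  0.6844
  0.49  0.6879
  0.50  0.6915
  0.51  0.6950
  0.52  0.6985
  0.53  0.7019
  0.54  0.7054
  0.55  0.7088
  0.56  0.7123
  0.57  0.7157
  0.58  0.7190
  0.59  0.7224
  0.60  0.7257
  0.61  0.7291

σ√T = 0.19·√2.5 = 0.3004
d₁ = [ln(370/360) + (0.038 + 0.19²/2)·2.5] / 0.3004 = [0.0274 + 0.1401] / 0.3004 = 0.5576 → 0.56
d₂ = d₁ − σ√T = 0.5576 − 0.3004 = 0.2572 → 0.26
e^(−rT) = e^(−0.038·2.5) = 0.9094
N(d₁) = N(0.56) = 0.7123;  N(d₂) = N(0.26) = 0.6026
C = 370·0.7123 − 360·0.9094·0.6026 = 263.5510 − 197.2816 = 66.2694

$66.27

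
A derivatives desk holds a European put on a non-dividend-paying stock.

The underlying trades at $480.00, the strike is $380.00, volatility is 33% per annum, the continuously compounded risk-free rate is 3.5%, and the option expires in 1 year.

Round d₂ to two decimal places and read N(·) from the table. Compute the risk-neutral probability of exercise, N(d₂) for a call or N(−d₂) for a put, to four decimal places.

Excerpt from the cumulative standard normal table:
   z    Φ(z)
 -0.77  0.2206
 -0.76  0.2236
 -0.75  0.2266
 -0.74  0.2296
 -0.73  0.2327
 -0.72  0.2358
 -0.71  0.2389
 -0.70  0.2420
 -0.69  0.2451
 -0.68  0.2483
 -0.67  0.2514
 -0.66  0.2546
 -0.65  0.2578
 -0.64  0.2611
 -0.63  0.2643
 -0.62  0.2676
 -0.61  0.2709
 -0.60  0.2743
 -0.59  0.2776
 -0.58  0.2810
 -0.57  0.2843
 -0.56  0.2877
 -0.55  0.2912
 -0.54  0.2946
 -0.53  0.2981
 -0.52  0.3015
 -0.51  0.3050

σ√T = 0.33·√1 = 0.3300
d₁ = [ln(480/380) + (0.035 + 0.33²/2)·1] / 0.3300 = [0.2336 + 0.0895] / 0.3300 = 0.9790 ⇒ 0.98
d₂ = d₁ − σ√T = 0.9790 − 0.3300 = 0.6490 ⇒ 0.65
Risk-neutral Pr[S_T < K] = N(−d₂) = N(-0.65) = 0.2578

0.2578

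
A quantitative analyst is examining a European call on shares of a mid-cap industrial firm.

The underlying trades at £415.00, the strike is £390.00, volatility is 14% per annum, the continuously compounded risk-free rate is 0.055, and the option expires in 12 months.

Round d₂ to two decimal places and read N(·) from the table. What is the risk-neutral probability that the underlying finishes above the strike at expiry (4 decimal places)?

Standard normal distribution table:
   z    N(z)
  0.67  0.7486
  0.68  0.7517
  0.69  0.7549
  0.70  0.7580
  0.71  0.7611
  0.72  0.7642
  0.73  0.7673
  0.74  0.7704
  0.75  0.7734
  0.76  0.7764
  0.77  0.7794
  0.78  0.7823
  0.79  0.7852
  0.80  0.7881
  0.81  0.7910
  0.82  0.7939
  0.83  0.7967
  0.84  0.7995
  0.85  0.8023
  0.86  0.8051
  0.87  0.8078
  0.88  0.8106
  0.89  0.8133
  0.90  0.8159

σ√T = 0.14·√1 = 0.1400
ln(S/K) + (r + σ²/2)T = ln(415/390) + (0.055 + 0.14²/2)·1 = 0.0621 + 0.0648 = 0.1269
d₁ = 0.1269 / 0.1400 = 0.9067 ⇒ 0.91
d₂ = d₁ − σ√T = 0.9067 − 0.1400 = 0.7667 ⇒ 0.77
Risk-neutral Pr[S_T > K] = N(d₂) = N(0.77) = 0.7794

0.7794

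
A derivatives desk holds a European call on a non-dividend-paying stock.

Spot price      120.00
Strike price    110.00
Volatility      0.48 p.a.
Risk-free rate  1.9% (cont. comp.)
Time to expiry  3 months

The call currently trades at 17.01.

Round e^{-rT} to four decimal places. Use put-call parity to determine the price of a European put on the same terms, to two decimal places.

e^(−rT) = e^(−0.019·0.25) = 0.9953
Put-call parity: C − P = S − K·e^(−rT) = 120 − 110·0.9953 = 120 − 109.4830 = 10.5170
P = C − (C − P) = 17.01 − (10.5170) = 6.4930

6.49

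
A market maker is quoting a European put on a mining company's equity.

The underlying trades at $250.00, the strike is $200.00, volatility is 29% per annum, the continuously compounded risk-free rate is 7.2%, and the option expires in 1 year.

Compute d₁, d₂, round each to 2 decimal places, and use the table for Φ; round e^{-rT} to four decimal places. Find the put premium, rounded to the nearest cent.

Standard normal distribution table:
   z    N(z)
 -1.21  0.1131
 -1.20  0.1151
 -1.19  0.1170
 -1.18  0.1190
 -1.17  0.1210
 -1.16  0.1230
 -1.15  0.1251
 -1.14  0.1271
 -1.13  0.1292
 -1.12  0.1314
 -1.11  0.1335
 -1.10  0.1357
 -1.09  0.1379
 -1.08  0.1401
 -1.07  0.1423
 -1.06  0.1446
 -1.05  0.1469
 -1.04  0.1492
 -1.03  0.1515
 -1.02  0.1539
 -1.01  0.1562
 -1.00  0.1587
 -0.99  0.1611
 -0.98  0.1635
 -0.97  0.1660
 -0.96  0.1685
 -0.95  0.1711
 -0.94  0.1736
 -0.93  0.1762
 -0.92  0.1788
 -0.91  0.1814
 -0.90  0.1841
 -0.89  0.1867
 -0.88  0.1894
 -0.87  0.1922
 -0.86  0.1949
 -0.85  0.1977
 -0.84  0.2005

$5.02

σ√T = 0.29·√1 = 0.2900
d₁ = [ln(250/200) + (0.072 + 0.29²/2)·1] / 0.2900 = [0.2231 + 0.1140] / 0.2900 = 1.1627 which rounds to 1.16
d₂ = d₁ − σ√T = 1.1627 − 0.2900 = 0.8727 which rounds to 0.87
e^(−rT) = e^(−0.072·1) = 0.9305
P = 200·0.9305·N(-0.87) − 250·N(-1.16) = 200·0.9305·0.1922 − 250·0.1230 = 35.7684 − 30.7500 = 5.0184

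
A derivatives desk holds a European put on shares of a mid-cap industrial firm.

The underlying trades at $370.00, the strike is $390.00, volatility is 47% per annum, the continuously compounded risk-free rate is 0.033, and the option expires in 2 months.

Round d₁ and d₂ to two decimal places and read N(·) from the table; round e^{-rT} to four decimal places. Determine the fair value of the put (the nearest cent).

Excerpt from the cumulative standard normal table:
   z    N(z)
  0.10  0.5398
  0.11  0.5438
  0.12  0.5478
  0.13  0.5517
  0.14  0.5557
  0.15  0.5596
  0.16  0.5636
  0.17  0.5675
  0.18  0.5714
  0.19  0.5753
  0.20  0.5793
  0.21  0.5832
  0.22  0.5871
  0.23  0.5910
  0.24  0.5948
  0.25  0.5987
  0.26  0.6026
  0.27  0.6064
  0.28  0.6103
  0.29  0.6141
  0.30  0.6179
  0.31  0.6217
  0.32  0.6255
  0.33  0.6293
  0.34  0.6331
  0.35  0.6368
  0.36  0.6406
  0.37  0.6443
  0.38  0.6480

$38.50

T = 0.1667;  σ√T = 0.1919
d₁ = [ln(370/390) + (0.033 + 0.47²/2)·0.1667] / 0.1919 = [-0.0526 + 0.0239] / 0.1919 = -0.1498 which rounds to -0.15
d₂ = d₁ − σ√T = -0.1498 − 0.1919 = -0.3416 which rounds to -0.34
e^(−rT) = e^(−0.033·0.1667) = 0.9945
N(−d₂) = N(0.34) = 0.6331;  N(−d₁) = N(0.15) = 0.5596
P = 390·0.9945·0.6331 − 370·0.5596 = 245.5510 − 207.0520 = 38.4990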